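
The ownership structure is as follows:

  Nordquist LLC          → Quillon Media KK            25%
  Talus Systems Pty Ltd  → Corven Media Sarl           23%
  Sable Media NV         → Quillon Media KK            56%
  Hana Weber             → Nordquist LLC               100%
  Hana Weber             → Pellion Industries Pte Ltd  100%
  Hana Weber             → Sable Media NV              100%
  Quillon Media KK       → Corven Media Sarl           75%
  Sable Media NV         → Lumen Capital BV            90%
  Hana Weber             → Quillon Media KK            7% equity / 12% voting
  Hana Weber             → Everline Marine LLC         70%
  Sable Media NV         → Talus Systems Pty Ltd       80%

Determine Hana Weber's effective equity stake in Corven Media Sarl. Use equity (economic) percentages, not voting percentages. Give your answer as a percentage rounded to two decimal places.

84.40%

Hana reaches Corven along 4 paths.
Via Sable → Talus: 100% × 80% × 23% = 18.4%.
Via Sable → Quillon: 100% × 56% × 75% = 42%.
Via Nordquist → Quillon: 100% × 25% × 75% = 18.75%.
Via Quillon: 7% × 75% = 5.25%.
Total: 18.4% + 42% + 18.75% + 5.25% = 84.4%.
Rounded: 84.40%.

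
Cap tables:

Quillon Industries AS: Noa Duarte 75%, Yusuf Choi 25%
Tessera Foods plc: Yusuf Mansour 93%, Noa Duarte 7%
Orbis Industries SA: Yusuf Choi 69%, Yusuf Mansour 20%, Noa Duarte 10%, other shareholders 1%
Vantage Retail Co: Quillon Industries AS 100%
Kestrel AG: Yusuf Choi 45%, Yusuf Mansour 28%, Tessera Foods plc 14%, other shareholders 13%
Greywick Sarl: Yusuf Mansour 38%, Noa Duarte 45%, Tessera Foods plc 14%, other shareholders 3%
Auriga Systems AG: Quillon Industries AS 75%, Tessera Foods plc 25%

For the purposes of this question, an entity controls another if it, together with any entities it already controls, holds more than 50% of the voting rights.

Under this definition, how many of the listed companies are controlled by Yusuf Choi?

Yusuf Choi holds 69% of Orbis, so Yusuf Choi controls Orbis.
No other company's threshold is met.
Yusuf Choi controls 1 company.

1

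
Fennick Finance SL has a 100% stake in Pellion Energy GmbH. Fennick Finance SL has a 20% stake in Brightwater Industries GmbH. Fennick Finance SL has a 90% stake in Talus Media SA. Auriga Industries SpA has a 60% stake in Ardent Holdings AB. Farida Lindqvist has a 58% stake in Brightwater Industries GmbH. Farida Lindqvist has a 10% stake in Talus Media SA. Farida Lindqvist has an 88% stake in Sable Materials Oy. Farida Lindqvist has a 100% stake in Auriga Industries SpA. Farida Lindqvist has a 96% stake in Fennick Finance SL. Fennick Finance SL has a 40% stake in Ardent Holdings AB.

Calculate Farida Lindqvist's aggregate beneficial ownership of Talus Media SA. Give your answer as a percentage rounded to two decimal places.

Farida reaches Talus along 2 paths.
Direct stake: 10% = 10%.
Via Fennick: 96% × 90% = 86.4%.
Total: 10% + 86.4% = 96.4%.
Rounded: 96.40%.

96.40%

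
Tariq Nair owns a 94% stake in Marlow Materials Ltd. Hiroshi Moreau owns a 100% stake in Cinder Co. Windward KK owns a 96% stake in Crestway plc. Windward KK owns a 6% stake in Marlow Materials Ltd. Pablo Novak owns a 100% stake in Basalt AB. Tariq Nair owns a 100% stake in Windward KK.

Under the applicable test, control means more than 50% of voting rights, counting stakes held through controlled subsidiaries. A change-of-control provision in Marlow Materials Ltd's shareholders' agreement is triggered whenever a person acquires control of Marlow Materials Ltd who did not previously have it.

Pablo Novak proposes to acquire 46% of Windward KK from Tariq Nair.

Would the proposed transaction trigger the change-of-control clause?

The purchase adds only to Pablo's holdings (Tariq's stake shrinks), so Pablo is the only person who could newly come to control Marlow.
Pablo holds 100% of Basalt, so Pablo controls Basalt.
Neither Pablo nor any entity Pablo controls holds any voting interest in Marlow.
So before the transaction, Pablo does not control Marlow.
After the purchase, Pablo holds 46% of Windward directly, and Tariq's stake falls to 54%.
Pablo's side now holds 46% of Windward, not > 50%, so Pablo still does not control Windward.
After the transaction, neither Pablo nor any entity Pablo controls holds a voting interest in Marlow, so Pablo still does not control it.
No new person acquires control, so the clause is not triggered.

No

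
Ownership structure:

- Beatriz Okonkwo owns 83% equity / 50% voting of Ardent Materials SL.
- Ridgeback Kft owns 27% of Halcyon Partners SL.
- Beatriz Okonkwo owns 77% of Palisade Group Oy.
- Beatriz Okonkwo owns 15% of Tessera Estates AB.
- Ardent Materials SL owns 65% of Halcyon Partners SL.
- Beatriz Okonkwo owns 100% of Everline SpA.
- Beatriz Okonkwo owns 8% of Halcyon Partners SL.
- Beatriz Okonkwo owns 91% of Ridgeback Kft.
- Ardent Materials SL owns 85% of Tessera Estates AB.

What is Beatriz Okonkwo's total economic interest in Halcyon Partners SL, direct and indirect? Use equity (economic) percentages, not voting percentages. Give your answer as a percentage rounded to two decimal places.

86.52%

Beatriz reaches Halcyon along 3 paths.
Via Ridgeback: 91% × 27% = 24.57%.
Via Ardent: 83% × 65% = 53.95%.
Direct stake: 8% = 8%.
Total: 24.57% + 53.95% + 8% = 86.52%.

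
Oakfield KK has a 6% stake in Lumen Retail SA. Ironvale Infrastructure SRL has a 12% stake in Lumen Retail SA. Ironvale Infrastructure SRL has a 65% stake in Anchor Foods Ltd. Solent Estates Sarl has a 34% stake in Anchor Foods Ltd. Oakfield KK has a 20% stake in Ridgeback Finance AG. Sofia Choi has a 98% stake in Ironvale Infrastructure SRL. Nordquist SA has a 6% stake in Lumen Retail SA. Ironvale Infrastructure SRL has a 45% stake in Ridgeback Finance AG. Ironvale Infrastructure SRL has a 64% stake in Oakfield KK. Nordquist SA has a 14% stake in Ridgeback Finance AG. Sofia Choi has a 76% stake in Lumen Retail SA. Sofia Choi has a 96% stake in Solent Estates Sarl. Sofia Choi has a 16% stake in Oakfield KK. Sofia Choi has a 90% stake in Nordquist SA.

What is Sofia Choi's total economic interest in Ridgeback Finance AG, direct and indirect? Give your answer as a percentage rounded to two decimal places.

72.44%

Sofia reaches Ridgeback along 4 paths.
Via Nordquist: 90% × 14% = 12.6%.
Via Oakfield: 16% × 20% = 3.2%.
Via Ironvale → Oakfield: 98% × 64% × 20% = 12.544%.
Via Ironvale: 98% × 45% = 44.1%.
Total: 12.6% + 3.2% + 12.544% + 44.1% = 72.444%.
Rounded: 72.44%.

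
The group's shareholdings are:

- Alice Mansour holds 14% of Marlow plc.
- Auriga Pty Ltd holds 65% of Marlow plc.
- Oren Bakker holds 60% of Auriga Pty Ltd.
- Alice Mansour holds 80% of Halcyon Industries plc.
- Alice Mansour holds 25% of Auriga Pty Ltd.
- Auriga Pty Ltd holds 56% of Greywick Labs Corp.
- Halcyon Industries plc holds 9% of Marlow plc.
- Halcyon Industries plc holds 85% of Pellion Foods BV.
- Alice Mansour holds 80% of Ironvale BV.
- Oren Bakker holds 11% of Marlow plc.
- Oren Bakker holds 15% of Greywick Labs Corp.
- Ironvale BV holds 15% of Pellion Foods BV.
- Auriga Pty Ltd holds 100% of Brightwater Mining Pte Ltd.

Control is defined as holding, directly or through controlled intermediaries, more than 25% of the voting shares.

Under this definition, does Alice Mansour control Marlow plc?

Alice holds 80% of Halcyon, so Alice controls Halcyon.
Alice holds 80% of Ironvale, so Alice controls Ironvale.
Ironvale and Halcyon together hold 15% + 85% = 100% of Pellion, so Alice controls Pellion.
In Marlow, Alice's side holds only 14% + 9% = 23%, not > 25%.
So Alice does not control Marlow.

No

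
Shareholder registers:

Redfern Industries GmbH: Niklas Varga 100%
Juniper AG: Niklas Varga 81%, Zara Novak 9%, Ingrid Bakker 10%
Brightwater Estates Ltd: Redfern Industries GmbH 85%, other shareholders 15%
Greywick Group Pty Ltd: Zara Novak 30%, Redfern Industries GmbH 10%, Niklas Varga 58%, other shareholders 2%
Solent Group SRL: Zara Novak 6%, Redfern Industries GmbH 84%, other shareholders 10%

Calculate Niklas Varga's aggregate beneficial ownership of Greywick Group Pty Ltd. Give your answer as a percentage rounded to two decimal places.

Niklas reaches Greywick along 2 paths.
Via Redfern: 100% × 10% = 10%.
Direct stake: 58% = 58%.
Total: 10% + 58% = 68%.
Rounded: 68.00%.

68.00%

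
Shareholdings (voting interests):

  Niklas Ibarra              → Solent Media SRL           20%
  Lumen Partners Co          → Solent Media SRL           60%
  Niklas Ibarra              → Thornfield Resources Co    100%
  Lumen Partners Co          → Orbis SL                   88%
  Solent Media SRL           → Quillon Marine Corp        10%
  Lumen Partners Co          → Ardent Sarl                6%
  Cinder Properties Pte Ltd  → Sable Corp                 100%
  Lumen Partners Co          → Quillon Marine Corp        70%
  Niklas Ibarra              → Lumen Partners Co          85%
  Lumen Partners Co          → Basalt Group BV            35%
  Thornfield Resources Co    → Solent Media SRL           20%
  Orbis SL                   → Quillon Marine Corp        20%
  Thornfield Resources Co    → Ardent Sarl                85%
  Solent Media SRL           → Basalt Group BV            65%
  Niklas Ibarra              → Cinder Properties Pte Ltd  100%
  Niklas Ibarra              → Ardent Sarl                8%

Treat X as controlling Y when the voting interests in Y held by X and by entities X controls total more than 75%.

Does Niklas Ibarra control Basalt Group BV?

Niklas holds 85% of Lumen, so Niklas controls Lumen.
Niklas holds 100% of Thornfield, so Niklas controls Thornfield.
Lumen and Niklas and Thornfield together hold 60% + 20% + 20% = 100% of Solent, so Niklas controls Solent.
Solent and Lumen together hold 65% + 35% = 100% of Basalt, so Niklas controls Basalt.

Yes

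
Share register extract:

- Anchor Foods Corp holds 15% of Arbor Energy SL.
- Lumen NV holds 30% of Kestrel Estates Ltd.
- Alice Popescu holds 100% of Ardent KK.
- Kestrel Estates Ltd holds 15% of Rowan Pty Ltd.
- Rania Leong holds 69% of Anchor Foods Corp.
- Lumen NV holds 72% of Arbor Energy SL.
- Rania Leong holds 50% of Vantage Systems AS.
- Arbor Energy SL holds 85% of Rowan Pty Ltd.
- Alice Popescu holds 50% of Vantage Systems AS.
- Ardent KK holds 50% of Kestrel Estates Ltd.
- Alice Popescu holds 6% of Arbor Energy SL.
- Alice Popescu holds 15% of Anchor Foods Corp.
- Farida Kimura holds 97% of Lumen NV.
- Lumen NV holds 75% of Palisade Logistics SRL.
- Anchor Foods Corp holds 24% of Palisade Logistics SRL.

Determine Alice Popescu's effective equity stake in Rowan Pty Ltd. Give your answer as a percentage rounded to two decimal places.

Alice reaches Rowan along 3 paths.
Via Anchor → Arbor: 15% × 15% × 85% = 1.9125%.
Via Arbor: 6% × 85% = 5.1%.
Via Ardent → Kestrel: 100% × 50% × 15% = 7.5%.
Total: 1.9125% + 5.1% + 7.5% = 14.5125%.
Rounded: 14.51%.

14.51%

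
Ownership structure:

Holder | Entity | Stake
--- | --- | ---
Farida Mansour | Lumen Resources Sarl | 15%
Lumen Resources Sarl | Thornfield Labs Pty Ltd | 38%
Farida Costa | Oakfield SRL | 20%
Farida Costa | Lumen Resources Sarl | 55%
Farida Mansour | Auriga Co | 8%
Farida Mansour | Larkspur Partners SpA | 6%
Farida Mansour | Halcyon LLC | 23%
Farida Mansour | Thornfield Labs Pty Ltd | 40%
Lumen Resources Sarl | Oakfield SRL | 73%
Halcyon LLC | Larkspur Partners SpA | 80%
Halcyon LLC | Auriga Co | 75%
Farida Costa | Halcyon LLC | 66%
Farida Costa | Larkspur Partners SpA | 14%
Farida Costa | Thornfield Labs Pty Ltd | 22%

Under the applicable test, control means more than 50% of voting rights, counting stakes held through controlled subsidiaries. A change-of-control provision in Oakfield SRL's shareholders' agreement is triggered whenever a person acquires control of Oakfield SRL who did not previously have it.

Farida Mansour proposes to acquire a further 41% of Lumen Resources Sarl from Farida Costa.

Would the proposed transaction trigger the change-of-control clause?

The purchase adds only to Farida Mansour's holdings (Farida Costa's stake shrinks), so Farida Mansour is the only person who could newly come to control Oakfield.
Farida Mansour's largest direct stake is 40% in Thornfield, which does not meet the threshold, so Farida Mansour controls no company.
Neither Farida Mansour nor any entity Farida Mansour controls holds any voting interest in Oakfield.
So before the transaction, Farida Mansour does not control Oakfield.
After the purchase, Farida Mansour's direct stake in Lumen rises to 15% + 41% = 56%, and Farida Costa's stake falls to 14%.
Farida Mansour holds 56% of Lumen, so Farida Mansour controls Lumen.
Lumen holds 73% of Oakfield, so Farida Mansour controls Oakfield.
Farida Mansour did not control Oakfield before and does after, so the clause is triggered.

Yes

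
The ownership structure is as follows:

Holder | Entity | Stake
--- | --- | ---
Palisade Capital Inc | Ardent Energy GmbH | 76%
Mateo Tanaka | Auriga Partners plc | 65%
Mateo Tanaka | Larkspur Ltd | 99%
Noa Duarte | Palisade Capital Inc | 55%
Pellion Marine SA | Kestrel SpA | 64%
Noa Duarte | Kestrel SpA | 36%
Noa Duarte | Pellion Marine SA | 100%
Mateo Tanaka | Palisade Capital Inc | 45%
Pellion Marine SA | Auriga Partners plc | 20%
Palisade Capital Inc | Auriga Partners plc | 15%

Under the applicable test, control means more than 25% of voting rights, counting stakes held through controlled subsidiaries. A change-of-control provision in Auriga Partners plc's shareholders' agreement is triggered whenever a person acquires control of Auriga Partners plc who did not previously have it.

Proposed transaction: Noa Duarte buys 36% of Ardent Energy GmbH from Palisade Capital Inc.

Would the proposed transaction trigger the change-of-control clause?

The purchase adds only to Noa's holdings (Palisade's stake shrinks), so Noa is the only person who could newly come to control Auriga.
Noa holds 55% of Palisade, so Noa controls Palisade.
Noa holds 100% of Pellion, so Noa controls Pellion.
Palisade and Pellion together hold 15% + 20% = 35% of Auriga, so Noa controls Auriga.
So Noa already controls Auriga before the transaction.
After the purchase, Noa holds 36% of Ardent directly, and Palisade's stake falls to 40%.
Noa controlled Auriga already, so this is not a new person acquiring control; every other person's position is unchanged or reduced.
No new person acquires control, so the clause is not triggered.

No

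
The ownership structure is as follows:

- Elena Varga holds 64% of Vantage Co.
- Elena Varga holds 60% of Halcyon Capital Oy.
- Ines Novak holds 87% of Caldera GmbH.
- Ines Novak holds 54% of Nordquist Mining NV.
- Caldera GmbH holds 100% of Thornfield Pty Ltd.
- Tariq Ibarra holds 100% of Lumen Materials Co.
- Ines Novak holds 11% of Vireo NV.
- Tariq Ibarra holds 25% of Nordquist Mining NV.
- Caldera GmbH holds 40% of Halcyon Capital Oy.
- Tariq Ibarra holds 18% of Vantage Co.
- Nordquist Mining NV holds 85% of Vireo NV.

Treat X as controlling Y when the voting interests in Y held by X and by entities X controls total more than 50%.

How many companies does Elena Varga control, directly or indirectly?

Elena holds 60% of Halcyon, so Elena controls Halcyon.
Elena holds 64% of Vantage, so Elena controls Vantage.
No other company's threshold is met.
Elena controls 2 companies.

2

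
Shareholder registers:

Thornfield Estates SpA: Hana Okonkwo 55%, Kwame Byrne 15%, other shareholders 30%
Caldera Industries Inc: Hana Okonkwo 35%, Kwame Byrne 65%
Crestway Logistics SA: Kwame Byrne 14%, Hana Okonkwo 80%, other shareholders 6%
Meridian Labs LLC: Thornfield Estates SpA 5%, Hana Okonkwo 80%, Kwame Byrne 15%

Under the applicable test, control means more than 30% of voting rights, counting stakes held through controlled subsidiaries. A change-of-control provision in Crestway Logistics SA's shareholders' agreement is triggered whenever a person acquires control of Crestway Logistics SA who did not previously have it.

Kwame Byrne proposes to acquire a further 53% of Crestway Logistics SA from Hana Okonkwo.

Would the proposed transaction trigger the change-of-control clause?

The purchase adds only to Kwame's holdings (Hana's stake shrinks), so Kwame is the only person who could newly come to control Crestway.
Kwame holds 65% of Caldera, so Kwame controls Caldera.
In Crestway, Kwame's side holds only 14%, not > 30%.
So before the transaction, Kwame does not control Crestway.
After the purchase, Kwame's direct stake in Crestway rises to 14% + 53% = 67%, and Hana's stake falls to 27%.
Kwame holds 67% of Crestway, so Kwame controls Crestway.
Kwame did not control Crestway before and does after, so the clause is triggered.

Yes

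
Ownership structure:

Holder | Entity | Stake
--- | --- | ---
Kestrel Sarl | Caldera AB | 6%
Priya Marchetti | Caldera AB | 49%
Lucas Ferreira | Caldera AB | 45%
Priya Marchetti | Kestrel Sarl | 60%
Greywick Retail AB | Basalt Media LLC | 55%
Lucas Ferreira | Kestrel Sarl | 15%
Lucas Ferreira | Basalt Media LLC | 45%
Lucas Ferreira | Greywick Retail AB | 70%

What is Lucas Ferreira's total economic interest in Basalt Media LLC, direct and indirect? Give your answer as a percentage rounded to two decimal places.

83.50%

Lucas reaches Basalt along 2 paths.
Direct stake: 45% = 45%.
Via Greywick: 70% × 55% = 38.5%.
Total: 45% + 38.5% = 83.5%.
Rounded: 83.50%.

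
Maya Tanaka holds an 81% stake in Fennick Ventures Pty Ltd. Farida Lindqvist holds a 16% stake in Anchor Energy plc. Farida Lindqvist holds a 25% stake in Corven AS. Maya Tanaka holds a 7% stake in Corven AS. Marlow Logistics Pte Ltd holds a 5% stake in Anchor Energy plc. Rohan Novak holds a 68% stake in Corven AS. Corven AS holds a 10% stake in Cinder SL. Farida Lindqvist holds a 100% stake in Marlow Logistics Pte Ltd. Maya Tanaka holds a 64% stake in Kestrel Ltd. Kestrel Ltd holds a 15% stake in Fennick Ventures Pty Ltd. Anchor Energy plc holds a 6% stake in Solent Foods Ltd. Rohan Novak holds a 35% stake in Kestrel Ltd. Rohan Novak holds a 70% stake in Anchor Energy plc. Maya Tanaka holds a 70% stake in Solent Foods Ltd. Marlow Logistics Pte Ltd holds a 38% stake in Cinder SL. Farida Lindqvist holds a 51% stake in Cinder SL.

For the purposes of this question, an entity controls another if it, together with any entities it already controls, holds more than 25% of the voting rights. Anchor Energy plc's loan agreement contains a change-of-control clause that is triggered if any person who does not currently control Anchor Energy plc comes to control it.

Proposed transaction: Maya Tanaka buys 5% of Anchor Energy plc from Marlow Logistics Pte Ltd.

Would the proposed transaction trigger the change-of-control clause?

No

The purchase adds only to Maya's holdings (Marlow's stake shrinks), so Maya is the only person who could newly come to control Anchor.
Maya holds 70% of Solent, so Maya controls Solent.
Maya holds 64% of Kestrel, so Maya controls Kestrel.
Maya and Kestrel together hold 81% + 15% = 96% of Fennick, so Maya controls Fennick.
Neither Maya nor any entity Maya controls holds any voting interest in Anchor.
So before the transaction, Maya does not control Anchor.
After the purchase, Maya holds 5% of Anchor directly, and Marlow's stake falls to 0%.
After the transaction, Maya's side holds 5% of Anchor, not > 25%, so Maya still does not control Anchor.
No new person acquires control, so the clause is not triggered.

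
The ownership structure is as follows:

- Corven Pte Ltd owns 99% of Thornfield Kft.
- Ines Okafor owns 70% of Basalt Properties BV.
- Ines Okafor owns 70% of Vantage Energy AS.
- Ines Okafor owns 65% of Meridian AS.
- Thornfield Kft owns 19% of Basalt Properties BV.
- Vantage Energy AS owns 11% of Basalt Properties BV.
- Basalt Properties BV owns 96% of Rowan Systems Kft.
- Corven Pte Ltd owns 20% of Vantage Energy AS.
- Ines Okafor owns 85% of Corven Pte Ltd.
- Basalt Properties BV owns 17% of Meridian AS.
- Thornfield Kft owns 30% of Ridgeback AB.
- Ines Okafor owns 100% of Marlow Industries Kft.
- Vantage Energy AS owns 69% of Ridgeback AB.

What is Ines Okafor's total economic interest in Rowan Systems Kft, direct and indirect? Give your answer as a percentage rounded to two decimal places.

Ines reaches Rowan along 4 paths.
Via Vantage → Basalt: 70% × 11% × 96% = 7.392%.
Via Corven → Vantage → Basalt: 85% × 20% × 11% × 96% = 1.7952%.
Via Corven → Thornfield → Basalt: 85% × 99% × 19% × 96% = 15.34896%.
Via Basalt: 70% × 96% = 67.2%.
Total: 7.392% + 1.7952% + 15.34896% + 67.2% = 91.73616%.
Rounded: 91.74%.

91.74%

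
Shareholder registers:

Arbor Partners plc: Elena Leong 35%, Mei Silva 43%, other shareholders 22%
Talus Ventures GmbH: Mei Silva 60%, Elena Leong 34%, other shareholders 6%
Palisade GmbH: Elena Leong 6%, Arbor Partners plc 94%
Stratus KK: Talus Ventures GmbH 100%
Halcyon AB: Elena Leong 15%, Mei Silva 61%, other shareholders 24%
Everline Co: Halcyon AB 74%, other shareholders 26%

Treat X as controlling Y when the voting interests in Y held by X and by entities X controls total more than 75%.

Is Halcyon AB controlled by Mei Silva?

No

Mei's largest direct stake is 61% in Halcyon, which does not meet the threshold, so Mei controls no company.
In Halcyon, Mei's side holds only 61%, not > 75%.
So Mei does not control Halcyon.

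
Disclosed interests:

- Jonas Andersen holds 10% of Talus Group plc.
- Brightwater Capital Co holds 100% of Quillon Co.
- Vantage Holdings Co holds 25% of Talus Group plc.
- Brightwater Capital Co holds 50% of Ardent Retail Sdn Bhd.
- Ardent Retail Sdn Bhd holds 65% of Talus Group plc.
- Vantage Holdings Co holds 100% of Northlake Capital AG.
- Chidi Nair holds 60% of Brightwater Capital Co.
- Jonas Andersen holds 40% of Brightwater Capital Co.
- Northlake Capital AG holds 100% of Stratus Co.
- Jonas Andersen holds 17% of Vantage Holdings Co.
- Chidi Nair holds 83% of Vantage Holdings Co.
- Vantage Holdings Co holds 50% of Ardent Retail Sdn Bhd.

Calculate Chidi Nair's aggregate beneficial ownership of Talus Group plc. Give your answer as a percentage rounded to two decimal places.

Chidi reaches Talus along 3 paths.
Via Brightwater → Ardent: 60% × 50% × 65% = 19.5%.
Via Vantage → Ardent: 83% × 50% × 65% = 26.975%.
Via Vantage: 83% × 25% = 20.75%.
Total: 19.5% + 26.975% + 20.75% = 67.225%.
Rounded: 67.23%.

67.23%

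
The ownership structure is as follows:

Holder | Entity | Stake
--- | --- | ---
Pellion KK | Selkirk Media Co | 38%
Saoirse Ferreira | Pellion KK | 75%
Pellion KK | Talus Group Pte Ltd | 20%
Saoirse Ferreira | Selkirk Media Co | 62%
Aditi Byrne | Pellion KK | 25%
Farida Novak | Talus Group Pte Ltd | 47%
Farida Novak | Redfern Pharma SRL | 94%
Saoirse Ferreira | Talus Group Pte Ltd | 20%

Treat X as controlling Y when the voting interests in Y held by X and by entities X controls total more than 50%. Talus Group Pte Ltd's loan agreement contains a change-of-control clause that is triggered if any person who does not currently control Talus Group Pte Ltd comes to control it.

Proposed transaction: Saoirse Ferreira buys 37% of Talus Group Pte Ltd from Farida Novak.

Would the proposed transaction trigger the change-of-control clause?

Yes

The purchase adds only to Saoirse's holdings (Farida's stake shrinks), so Saoirse is the only person who could newly come to control Talus.
Saoirse holds 75% of Pellion, so Saoirse controls Pellion.
Pellion and Saoirse together hold 38% + 62% = 100% of Selkirk, so Saoirse controls Selkirk.
In Talus, Saoirse's side holds only 20% + 20% = 40%, not > 50%.
So before the transaction, Saoirse does not control Talus.
After the purchase, Saoirse's direct stake in Talus rises to 20% + 37% = 57%, and Farida's stake falls to 10%.
Saoirse and Pellion together hold 57% + 20% = 77% of Talus, so Saoirse controls Talus.
Saoirse did not control Talus before and does after, so the clause is triggered.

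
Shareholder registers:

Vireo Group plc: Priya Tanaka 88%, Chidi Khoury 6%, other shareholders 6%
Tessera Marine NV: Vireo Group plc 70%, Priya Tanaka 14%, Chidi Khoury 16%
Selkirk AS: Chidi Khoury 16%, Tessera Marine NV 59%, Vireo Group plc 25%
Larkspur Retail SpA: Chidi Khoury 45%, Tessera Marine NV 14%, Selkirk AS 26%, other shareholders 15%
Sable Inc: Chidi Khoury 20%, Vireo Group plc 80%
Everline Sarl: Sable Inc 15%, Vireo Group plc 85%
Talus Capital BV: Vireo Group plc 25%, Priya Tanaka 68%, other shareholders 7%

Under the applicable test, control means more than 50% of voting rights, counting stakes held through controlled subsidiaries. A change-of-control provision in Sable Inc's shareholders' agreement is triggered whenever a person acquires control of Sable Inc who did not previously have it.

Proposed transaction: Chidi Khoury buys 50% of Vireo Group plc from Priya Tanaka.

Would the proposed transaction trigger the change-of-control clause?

Yes

The purchase adds only to Chidi's holdings (Priya's stake shrinks), so Chidi is the only person who could newly come to control Sable.
Chidi's largest direct stake is 45% in Larkspur, which does not meet the threshold, so Chidi controls no company.
In Sable, Chidi's side holds only 20%, not > 50%.
So before the transaction, Chidi does not control Sable.
After the purchase, Chidi's direct stake in Vireo rises to 6% + 50% = 56%, and Priya's stake falls to 38%.
Chidi holds 56% of Vireo, so Chidi controls Vireo.
Chidi and Vireo together hold 20% + 80% = 100% of Sable, so Chidi controls Sable.
Chidi did not control Sable before and does after, so the clause is triggered.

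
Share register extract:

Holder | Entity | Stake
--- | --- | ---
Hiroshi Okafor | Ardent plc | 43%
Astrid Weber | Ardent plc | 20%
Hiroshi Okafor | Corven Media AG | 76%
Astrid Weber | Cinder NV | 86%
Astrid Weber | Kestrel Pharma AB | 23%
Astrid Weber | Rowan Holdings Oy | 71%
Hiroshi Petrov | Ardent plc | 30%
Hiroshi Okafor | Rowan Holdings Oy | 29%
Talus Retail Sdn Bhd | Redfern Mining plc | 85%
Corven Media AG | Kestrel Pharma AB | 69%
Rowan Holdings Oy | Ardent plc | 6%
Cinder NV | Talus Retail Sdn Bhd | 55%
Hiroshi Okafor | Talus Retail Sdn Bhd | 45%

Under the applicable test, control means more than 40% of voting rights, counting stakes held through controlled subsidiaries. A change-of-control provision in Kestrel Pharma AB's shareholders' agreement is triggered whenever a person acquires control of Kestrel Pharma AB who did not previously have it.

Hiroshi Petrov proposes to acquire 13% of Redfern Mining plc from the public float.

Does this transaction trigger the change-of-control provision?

The purchase changes only Hiroshi Petrov's holdings, so Hiroshi Petrov is the only person who could newly come to control Kestrel.
Hiroshi Petrov's largest direct stake is 30% in Ardent, which does not meet the threshold, so Hiroshi Petrov controls no company.
Neither Hiroshi Petrov nor any entity Hiroshi Petrov controls holds any voting interest in Kestrel.
So before the transaction, Hiroshi Petrov does not control Kestrel.
After the purchase, Hiroshi Petrov holds 13% of Redfern directly.
Hiroshi Petrov's side now holds 13% of Redfern, not > 40%, so Hiroshi Petrov still does not control Redfern.
After the transaction, neither Hiroshi Petrov nor any entity Hiroshi Petrov controls holds a voting interest in Kestrel, so Hiroshi Petrov still does not control it.
No new person acquires control, so the clause is not triggered.

No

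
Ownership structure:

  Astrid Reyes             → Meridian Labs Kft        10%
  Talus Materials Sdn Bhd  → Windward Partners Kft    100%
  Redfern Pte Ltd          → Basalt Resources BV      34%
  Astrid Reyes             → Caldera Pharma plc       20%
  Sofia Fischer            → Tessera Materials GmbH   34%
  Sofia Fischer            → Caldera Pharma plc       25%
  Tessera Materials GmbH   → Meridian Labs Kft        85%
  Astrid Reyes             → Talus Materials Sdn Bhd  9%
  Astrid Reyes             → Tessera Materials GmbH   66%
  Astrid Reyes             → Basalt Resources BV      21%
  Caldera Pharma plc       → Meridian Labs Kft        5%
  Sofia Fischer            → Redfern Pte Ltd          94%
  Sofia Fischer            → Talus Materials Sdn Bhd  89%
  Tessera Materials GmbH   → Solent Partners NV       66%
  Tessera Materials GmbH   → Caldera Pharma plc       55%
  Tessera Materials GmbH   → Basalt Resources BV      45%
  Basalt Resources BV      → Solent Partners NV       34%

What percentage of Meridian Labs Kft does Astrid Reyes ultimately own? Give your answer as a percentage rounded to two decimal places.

Astrid reaches Meridian along 4 paths.
Direct stake: 10% = 10%.
Via Tessera → Caldera: 66% × 55% × 5% = 1.815%.
Via Caldera: 20% × 5% = 1%.
Via Tessera: 66% × 85% = 56.1%.
Total: 10% + 1.815% + 1% + 56.1% = 68.915%.
Rounded: 68.92%.

68.92%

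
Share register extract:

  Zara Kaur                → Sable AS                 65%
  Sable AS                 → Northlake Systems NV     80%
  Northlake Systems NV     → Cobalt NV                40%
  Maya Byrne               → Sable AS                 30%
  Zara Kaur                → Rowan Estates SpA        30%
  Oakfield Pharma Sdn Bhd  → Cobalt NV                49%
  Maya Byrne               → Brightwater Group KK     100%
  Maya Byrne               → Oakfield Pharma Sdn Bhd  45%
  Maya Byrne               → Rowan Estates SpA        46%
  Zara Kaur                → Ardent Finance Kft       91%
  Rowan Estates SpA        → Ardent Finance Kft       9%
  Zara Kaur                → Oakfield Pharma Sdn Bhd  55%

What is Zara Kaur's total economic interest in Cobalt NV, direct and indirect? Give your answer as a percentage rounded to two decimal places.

47.75%

Zara reaches Cobalt along 2 paths.
Via Oakfield: 55% × 49% = 26.95%.
Via Sable → Northlake: 65% × 80% × 40% = 20.8%.
Total: 26.95% + 20.8% = 47.75%.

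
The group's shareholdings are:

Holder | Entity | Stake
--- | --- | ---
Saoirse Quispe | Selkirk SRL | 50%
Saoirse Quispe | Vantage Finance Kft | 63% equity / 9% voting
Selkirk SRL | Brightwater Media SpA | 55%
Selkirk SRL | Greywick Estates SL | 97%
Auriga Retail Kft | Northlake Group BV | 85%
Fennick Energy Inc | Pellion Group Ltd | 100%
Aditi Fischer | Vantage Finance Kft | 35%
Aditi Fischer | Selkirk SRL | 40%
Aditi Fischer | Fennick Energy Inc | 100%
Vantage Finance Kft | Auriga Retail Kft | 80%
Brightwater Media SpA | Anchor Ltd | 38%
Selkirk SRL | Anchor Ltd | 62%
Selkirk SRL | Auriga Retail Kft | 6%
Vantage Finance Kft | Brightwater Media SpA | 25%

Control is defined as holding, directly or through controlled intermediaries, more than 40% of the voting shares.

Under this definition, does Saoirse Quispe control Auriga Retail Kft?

No

Saoirse holds 50% of Selkirk, so Saoirse controls Selkirk.
Selkirk holds 55% of Brightwater, so Saoirse controls Brightwater.
Selkirk holds 97% of Greywick, so Saoirse controls Greywick.
Brightwater and Selkirk together hold 38% + 62% = 100% of Anchor, so Saoirse controls Anchor.
In Auriga, Saoirse's side holds only 6%, not > 40%.
So Saoirse does not control Auriga.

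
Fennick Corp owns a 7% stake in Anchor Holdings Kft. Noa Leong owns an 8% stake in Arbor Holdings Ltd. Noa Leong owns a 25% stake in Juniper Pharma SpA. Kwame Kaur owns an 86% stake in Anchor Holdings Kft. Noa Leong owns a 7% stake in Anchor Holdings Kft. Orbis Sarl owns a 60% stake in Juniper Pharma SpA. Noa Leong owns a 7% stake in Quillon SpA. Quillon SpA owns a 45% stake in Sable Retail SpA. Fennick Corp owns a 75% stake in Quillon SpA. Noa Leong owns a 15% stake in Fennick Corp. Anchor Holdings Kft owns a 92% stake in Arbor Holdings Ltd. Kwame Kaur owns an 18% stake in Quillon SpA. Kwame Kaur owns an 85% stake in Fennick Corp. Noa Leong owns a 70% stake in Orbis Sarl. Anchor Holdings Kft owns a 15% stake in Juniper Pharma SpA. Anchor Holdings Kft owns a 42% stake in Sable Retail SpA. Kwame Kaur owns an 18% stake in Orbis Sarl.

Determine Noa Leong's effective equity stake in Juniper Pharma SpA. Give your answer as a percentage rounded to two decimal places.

Noa reaches Juniper along 4 paths.
Via Fennick → Anchor: 15% × 7% × 15% = 0.1575%.
Via Anchor: 7% × 15% = 1.05%.
Via Orbis: 70% × 60% = 42%.
Direct stake: 25% = 25%.
Total: 0.1575% + 1.05% + 42% + 25% = 68.2075%.
Rounded: 68.21%.

68.21%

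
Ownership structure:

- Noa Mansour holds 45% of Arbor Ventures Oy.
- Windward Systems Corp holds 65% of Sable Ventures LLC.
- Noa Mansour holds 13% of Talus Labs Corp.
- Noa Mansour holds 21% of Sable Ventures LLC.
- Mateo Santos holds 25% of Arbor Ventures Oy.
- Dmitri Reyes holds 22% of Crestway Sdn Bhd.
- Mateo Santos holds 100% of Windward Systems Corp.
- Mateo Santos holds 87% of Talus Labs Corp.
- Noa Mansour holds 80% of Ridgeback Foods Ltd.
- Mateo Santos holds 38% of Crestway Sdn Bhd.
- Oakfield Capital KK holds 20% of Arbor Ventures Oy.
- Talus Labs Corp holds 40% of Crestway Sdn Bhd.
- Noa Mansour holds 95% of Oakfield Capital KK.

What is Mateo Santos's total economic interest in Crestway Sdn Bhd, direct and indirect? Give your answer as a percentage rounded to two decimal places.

Mateo reaches Crestway along 2 paths.
Direct stake: 38% = 38%.
Via Talus: 87% × 40% = 34.8%.
Total: 38% + 34.8% = 72.8%.
Rounded: 72.80%.

72.80%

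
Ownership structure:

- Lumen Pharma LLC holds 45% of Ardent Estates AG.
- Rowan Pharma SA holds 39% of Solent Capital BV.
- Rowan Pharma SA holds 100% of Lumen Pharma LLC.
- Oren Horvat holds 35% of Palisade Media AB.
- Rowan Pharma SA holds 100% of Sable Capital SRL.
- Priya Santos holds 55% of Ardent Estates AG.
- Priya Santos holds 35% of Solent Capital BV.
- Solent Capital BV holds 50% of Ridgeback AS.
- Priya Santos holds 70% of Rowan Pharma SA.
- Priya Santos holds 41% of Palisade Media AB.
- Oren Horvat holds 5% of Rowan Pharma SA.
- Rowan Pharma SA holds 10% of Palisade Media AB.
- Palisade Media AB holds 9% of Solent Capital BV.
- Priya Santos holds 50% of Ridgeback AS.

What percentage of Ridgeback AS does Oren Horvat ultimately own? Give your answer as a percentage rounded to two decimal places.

Oren reaches Ridgeback along 3 paths.
Via Rowan → Solent: 5% × 39% × 50% = 0.975%.
Via Rowan → Palisade → Solent: 5% × 10% × 9% × 50% = 0.0225%.
Via Palisade → Solent: 35% × 9% × 50% = 1.575%.
Total: 0.975% + 0.0225% + 1.575% = 2.5725%.
Rounded: 2.57%.

2.57%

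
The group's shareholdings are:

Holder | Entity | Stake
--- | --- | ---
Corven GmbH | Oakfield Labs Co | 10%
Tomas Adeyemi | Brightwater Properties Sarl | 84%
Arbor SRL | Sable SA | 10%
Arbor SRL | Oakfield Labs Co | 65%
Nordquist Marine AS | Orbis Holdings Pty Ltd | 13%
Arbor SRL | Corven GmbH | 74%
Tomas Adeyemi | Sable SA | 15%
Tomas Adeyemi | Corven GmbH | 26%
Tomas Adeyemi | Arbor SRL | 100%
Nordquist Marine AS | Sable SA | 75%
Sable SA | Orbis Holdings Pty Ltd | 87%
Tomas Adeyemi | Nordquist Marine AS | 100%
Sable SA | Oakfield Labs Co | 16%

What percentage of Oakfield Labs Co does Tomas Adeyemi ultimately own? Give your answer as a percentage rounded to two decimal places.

91.00%

Tomas reaches Oakfield along 6 paths.
Via Arbor: 100% × 65% = 65%.
Via Arbor → Corven: 100% × 74% × 10% = 7.4%.
Via Corven: 26% × 10% = 2.6%.
Via Sable: 15% × 16% = 2.4%.
Via Nordquist → Sable: 100% × 75% × 16% = 12%.
Via Arbor → Sable: 100% × 10% × 16% = 1.6%.
Total: 65% + 7.4% + 2.6% + 2.4% + 12% + 1.6% = 91%.
Rounded: 91.00%.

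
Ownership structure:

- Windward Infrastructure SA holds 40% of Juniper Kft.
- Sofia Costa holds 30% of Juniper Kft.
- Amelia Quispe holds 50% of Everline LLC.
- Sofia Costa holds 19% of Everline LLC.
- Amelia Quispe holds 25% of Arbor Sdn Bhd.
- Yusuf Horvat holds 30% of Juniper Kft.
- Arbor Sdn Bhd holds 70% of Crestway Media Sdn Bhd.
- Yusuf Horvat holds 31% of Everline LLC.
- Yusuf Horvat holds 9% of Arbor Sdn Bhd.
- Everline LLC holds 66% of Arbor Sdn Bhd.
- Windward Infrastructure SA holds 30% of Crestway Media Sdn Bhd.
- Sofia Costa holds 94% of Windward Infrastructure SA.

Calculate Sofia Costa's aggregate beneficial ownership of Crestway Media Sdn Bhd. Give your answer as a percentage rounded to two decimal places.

36.98%

Sofia reaches Crestway along 2 paths.
Via Windward: 94% × 30% = 28.2%.
Via Everline → Arbor: 19% × 66% × 70% = 8.778%.
Total: 28.2% + 8.778% = 36.978%.
Rounded: 36.98%.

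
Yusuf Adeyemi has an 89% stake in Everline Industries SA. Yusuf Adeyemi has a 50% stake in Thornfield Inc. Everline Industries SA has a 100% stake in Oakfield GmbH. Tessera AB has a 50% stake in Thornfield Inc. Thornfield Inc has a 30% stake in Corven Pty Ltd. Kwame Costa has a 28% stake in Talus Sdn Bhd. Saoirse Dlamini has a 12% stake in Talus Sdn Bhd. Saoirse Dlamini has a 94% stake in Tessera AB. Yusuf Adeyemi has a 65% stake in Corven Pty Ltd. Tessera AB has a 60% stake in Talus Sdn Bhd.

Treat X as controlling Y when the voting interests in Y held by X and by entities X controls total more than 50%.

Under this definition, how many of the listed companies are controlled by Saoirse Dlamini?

Saoirse holds 94% of Tessera, so Saoirse controls Tessera.
Saoirse and Tessera together hold 12% + 60% = 72% of Talus, so Saoirse controls Talus.
No other company's threshold is met.
Saoirse controls 2 companies.

2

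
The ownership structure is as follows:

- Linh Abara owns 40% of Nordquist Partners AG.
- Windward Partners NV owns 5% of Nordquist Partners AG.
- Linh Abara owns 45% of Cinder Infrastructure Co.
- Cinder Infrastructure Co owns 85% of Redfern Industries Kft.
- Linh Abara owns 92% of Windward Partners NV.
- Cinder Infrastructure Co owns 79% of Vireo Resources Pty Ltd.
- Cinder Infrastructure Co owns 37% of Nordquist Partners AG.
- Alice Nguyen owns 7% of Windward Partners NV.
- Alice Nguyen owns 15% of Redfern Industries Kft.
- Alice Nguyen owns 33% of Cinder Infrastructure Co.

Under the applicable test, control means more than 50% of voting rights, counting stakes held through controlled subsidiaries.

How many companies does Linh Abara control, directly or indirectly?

Linh holds 92% of Windward, so Linh controls Windward.
No other company's threshold is met.
Linh controls 1 company.

1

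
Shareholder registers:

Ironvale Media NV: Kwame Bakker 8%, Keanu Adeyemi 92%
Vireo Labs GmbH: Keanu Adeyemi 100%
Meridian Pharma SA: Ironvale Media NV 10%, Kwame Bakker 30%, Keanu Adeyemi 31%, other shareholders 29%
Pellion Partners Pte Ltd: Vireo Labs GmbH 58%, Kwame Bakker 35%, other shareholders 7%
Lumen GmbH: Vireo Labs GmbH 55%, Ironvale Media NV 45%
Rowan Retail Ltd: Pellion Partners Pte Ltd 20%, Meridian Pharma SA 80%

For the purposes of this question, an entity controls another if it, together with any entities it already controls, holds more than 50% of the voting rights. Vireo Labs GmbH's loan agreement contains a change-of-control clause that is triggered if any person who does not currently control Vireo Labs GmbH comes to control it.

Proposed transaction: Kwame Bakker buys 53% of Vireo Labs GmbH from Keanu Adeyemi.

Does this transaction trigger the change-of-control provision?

The purchase adds only to Kwame's holdings (Keanu's stake shrinks), so Kwame is the only person who could newly come to control Vireo.
Kwame's largest direct stake is 35% in Pellion, which does not meet the threshold, so Kwame controls no company.
Neither Kwame nor any entity Kwame controls holds any voting interest in Vireo.
So before the transaction, Kwame does not control Vireo.
After the purchase, Kwame holds 53% of Vireo directly, and Keanu's stake falls to 47%.
Kwame holds 53% of Vireo, so Kwame controls Vireo.
Kwame did not control Vireo before and does after, so the clause is triggered.

Yes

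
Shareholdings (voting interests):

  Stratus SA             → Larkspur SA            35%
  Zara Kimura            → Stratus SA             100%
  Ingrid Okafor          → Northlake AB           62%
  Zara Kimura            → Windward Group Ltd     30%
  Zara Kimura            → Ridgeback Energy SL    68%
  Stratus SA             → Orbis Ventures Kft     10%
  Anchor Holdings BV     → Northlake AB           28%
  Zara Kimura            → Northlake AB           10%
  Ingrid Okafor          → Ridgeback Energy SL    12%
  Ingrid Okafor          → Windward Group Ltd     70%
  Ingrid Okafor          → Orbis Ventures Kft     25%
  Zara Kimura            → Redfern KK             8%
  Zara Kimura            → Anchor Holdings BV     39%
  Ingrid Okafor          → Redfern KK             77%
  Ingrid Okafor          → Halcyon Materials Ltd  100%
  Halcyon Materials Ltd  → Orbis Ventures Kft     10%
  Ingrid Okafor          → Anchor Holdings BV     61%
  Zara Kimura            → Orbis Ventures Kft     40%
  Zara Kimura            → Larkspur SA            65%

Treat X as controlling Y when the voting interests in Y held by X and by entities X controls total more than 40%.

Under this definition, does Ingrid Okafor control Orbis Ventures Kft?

Ingrid holds 61% of Anchor, so Ingrid controls Anchor.
Ingrid holds 77% of Redfern, so Ingrid controls Redfern.
Ingrid holds 100% of Halcyon, so Ingrid controls Halcyon.
Anchor and Ingrid together hold 28% + 62% = 90% of Northlake, so Ingrid controls Northlake.
Ingrid holds 70% of Windward, so Ingrid controls Windward.
In Orbis, Ingrid's side holds only 10% + 25% = 35%, not > 40%.
So Ingrid does not control Orbis.

No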